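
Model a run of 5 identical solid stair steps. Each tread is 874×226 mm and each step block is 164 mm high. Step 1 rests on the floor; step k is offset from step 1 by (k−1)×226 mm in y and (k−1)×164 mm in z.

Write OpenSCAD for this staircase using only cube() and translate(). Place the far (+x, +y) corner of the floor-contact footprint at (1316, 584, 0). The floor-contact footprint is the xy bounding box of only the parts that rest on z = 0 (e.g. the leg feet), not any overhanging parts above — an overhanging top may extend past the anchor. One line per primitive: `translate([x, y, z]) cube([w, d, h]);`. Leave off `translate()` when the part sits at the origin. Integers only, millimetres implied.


translate([442, 358, 0]) cube([874, 226, 164]);
translate([442, 584, 164]) cube([874, 226, 164]);
translate([442, 810, 328]) cube([874, 226, 164]);
translate([442, 1036, 492]) cube([874, 226, 164]);
translate([442, 1262, 656]) cube([874, 226, 164]);


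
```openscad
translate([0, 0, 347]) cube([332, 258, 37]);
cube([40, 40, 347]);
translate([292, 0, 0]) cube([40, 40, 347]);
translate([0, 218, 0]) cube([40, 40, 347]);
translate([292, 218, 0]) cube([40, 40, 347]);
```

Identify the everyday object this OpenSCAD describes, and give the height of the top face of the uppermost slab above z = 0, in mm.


A stool. The seat height is 384 mm.

A 332×258×37 slab at z = 347 on four corner posts — a stool. The seat top is 347 + 37 = 384 mm.


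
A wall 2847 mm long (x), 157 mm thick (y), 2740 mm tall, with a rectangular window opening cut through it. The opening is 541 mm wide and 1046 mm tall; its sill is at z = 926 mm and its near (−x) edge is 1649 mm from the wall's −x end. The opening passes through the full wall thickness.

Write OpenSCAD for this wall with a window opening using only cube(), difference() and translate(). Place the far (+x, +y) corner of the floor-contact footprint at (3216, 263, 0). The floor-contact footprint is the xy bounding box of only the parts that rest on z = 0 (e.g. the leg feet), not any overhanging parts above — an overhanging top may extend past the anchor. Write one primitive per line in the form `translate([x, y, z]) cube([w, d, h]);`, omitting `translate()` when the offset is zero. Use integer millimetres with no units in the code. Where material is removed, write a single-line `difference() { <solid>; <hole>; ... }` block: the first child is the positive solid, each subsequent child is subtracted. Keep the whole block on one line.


difference() { translate([369, 106, 0]) cube([2847, 157, 2740]); translate([2018, 106, 926]) cube([541, 157, 1046]); }


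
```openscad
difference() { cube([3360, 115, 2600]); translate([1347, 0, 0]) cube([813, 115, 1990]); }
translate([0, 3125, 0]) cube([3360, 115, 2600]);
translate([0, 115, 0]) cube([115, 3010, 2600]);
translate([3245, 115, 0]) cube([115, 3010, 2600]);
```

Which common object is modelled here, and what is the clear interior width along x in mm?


A single room. The interior width is 3130 mm.

Four walls enclosing a rectangle with a door in the front wall — a room. Outside width 3360 minus two 115 mm walls gives 3130 mm.


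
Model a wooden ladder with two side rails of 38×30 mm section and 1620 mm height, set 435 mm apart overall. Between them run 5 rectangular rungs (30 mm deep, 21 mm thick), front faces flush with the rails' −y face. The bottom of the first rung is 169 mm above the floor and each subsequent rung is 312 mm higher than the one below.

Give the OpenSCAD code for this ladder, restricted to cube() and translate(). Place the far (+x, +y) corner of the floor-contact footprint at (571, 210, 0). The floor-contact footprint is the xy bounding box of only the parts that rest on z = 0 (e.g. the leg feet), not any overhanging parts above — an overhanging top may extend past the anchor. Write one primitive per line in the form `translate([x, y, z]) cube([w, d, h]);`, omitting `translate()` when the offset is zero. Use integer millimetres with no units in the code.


// rung span = 435 - 2*38 = 359
// rung[k] z = 169 + k*312
translate([136, 180, 0]) cube([38, 30, 1620]);
translate([533, 180, 0]) cube([38, 30, 1620]);
translate([174, 180, 169]) cube([359, 30, 21]);
translate([174, 180, 481]) cube([359, 30, 21]);
translate([174, 180, 793]) cube([359, 30, 21]);
translate([174, 180, 1105]) cube([359, 30, 21]);
translate([174, 180, 1417]) cube([359, 30, 21]);


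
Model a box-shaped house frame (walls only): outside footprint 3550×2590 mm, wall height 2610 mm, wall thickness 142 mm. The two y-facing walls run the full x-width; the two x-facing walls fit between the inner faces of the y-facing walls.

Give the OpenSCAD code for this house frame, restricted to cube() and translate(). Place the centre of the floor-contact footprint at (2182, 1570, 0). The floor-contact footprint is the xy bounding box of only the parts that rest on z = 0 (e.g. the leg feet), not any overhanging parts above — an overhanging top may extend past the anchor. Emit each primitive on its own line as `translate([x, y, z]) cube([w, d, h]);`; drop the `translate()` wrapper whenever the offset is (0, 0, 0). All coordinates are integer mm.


translate([407, 275, 0]) cube([3550, 142, 2610]);
translate([407, 2723, 0]) cube([3550, 142, 2610]);
translate([407, 417, 0]) cube([142, 2306, 2610]);
translate([3815, 417, 0]) cube([142, 2306, 2610]);


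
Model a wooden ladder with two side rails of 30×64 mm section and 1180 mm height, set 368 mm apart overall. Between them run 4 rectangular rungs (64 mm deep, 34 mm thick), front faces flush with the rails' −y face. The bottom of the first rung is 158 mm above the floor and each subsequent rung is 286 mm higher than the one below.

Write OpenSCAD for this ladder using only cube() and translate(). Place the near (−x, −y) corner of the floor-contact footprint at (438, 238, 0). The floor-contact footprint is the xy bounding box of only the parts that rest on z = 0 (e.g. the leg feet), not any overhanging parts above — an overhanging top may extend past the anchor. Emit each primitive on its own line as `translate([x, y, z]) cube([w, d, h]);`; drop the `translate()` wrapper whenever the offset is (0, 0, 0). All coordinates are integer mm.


translate([438, 238, 0]) cube([30, 64, 1180]);
translate([776, 238, 0]) cube([30, 64, 1180]);
translate([468, 238, 158]) cube([308, 64, 34]);
translate([468, 238, 444]) cube([308, 64, 34]);
translate([468, 238, 730]) cube([308, 64, 34]);
translate([468, 238, 1016]) cube([308, 64, 34]);


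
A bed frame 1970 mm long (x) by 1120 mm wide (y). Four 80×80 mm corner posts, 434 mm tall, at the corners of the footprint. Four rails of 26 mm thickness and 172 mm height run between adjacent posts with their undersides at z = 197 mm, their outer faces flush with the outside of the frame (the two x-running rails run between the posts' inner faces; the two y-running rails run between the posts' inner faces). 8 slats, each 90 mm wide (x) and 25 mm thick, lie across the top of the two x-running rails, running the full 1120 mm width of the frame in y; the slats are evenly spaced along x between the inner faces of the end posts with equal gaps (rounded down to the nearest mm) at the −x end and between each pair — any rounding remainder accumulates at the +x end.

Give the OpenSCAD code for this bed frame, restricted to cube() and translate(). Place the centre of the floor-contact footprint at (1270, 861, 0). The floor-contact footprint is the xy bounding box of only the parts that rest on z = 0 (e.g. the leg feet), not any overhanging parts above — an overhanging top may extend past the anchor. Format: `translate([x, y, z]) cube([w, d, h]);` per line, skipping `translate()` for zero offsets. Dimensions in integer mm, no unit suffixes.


translate([285, 301, 0]) cube([80, 80, 434]);
translate([285, 1341, 0]) cube([80, 80, 434]);
translate([2175, 301, 0]) cube([80, 80, 434]);
translate([2175, 1341, 0]) cube([80, 80, 434]);
translate([365, 301, 197]) cube([1810, 26, 172]);
translate([365, 1395, 197]) cube([1810, 26, 172]);
translate([285, 381, 197]) cube([26, 960, 172]);
translate([2229, 381, 197]) cube([26, 960, 172]);
translate([486, 301, 369]) cube([90, 1120, 25]);
translate([697, 301, 369]) cube([90, 1120, 25]);
translate([908, 301, 369]) cube([90, 1120, 25]);
translate([1119, 301, 369]) cube([90, 1120, 25]);
translate([1330, 301, 369]) cube([90, 1120, 25]);
translate([1541, 301, 369]) cube([90, 1120, 25]);
translate([1752, 301, 369]) cube([90, 1120, 25]);
translate([1963, 301, 369]) cube([90, 1120, 25]);


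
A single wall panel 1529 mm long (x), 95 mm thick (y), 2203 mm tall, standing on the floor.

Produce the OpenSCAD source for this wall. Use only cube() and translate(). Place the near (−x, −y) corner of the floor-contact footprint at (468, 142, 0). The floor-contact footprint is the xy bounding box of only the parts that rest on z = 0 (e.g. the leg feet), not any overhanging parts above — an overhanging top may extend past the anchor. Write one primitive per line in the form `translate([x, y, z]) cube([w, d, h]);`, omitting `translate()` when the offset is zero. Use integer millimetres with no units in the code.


translate([468, 142, 0]) cube([1529, 95, 2203]);


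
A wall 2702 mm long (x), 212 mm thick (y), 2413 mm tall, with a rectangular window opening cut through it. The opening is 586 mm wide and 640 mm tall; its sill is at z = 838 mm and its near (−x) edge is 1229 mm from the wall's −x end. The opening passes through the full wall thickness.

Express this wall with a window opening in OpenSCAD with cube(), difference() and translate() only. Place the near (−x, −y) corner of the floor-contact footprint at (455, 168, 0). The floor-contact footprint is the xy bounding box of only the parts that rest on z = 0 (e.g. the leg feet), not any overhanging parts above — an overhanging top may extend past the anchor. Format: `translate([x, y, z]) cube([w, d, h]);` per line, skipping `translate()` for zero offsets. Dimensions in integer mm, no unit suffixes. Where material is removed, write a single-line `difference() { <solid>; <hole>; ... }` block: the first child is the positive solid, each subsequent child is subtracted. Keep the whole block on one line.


difference() { translate([455, 168, 0]) cube([2702, 212, 2413]); translate([1684, 168, 838]) cube([586, 212, 640]); }


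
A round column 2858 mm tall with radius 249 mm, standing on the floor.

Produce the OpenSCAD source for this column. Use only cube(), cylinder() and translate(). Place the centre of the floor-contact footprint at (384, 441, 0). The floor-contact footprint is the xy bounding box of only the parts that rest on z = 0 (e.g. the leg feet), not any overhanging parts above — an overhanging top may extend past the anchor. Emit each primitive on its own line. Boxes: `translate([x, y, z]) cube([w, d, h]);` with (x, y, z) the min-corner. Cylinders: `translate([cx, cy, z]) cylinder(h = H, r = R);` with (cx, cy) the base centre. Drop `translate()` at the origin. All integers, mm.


translate([384, 441, 0]) cylinder(h = 2858, r = 249);


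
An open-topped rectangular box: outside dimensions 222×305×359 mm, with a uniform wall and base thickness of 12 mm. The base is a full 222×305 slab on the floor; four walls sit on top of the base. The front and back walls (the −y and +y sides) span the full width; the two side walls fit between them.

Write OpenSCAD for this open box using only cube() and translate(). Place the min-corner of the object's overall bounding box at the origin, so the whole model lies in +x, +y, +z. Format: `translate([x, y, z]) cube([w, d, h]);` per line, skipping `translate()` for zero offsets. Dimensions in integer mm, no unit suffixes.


cube([222, 305, 12]);
translate([0, 0, 12]) cube([222, 12, 347]);
translate([0, 293, 12]) cube([222, 12, 347]);
translate([0, 12, 12]) cube([12, 281, 347]);
translate([210, 12, 12]) cube([12, 281, 347]);


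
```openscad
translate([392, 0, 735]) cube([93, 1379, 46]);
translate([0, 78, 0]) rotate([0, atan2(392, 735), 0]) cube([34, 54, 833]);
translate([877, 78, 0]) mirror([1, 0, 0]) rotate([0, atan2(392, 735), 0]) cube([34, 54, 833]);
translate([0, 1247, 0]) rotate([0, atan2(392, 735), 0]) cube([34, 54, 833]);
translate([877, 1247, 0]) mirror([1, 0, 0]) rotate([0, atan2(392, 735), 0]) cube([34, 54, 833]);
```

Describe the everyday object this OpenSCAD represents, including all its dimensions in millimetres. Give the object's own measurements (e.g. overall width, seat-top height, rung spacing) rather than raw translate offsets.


A sawhorse. A 93×1379×46 mm beam (x, y, z) sits on two A-frame leg pairs. Each pair is two raked legs of 34×54 mm section (54 mm along y) splaying symmetrically in x. Each leg rises 735 mm vertically over 392 mm of horizontal reach and is 833 mm long along its own axis. Every leg's outer bottom edge rests on the floor and its outer top edge meets a bottom edge of the beam — the left legs (tilting toward +x) meet the beam's −x bottom edge, the right legs (their mirror images, tilting toward −x) meet its +x bottom edge — so the leg tops tuck under the beam, the beam's underside is 735 mm above the floor, and the feet are 877 mm apart outside-to-outside with the beam centred between them. The two leg pairs are set in 78 mm from either end of the beam.


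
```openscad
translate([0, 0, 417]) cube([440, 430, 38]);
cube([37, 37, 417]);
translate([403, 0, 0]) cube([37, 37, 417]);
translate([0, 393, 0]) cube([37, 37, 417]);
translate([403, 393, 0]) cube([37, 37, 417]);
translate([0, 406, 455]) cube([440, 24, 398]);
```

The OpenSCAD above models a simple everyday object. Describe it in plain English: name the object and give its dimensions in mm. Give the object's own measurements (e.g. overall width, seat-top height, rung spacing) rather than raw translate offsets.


A chair. The seat is a 440×430×38 mm slab with its top at z = 455 mm, on four 37×37 mm corner legs (flush with the seat edges, standing on z = 0). A flat backrest 24 mm thick, 398 mm tall, spans the full seat width and rises from the seat top along its +y edge, rear face flush with the rear of the seat.


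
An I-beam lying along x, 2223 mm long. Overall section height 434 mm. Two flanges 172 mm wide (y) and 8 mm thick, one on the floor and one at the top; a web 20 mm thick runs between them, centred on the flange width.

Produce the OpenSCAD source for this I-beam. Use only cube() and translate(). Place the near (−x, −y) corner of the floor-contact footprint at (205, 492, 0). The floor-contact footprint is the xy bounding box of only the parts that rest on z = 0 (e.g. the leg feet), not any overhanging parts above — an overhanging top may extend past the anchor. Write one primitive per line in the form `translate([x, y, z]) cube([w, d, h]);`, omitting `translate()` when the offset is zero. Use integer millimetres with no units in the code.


translate([205, 492, 0]) cube([2223, 172, 8]);
translate([205, 568, 8]) cube([2223, 20, 418]);
translate([205, 492, 426]) cube([2223, 172, 8]);


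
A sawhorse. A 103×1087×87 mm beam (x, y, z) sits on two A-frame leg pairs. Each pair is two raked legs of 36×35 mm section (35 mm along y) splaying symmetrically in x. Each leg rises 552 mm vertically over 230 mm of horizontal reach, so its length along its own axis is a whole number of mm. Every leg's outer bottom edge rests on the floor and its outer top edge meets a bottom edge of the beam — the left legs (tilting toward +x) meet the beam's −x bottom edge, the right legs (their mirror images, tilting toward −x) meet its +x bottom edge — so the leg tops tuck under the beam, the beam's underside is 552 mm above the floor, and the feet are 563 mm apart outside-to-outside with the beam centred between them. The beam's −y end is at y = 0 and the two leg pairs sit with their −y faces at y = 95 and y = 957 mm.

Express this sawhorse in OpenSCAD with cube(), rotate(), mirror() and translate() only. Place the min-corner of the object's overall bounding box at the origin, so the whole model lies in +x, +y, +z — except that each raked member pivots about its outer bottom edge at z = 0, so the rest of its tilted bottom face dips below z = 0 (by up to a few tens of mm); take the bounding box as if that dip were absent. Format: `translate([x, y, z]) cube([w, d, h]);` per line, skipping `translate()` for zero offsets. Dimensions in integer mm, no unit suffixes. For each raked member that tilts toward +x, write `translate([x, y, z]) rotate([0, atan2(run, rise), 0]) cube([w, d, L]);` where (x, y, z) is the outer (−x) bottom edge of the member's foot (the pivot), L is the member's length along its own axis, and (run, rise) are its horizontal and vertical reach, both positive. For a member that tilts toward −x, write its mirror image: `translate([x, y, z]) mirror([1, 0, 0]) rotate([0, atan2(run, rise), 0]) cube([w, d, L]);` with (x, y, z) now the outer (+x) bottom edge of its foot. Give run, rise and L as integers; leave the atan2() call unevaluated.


translate([230, 0, 552]) cube([103, 1087, 87]);
translate([0, 95, 0]) rotate([0, atan2(230, 552), 0]) cube([36, 35, 598]);
translate([563, 95, 0]) mirror([1, 0, 0]) rotate([0, atan2(230, 552), 0]) cube([36, 35, 598]);
translate([0, 957, 0]) rotate([0, atan2(230, 552), 0]) cube([36, 35, 598]);
translate([563, 957, 0]) mirror([1, 0, 0]) rotate([0, atan2(230, 552), 0]) cube([36, 35, 598]);


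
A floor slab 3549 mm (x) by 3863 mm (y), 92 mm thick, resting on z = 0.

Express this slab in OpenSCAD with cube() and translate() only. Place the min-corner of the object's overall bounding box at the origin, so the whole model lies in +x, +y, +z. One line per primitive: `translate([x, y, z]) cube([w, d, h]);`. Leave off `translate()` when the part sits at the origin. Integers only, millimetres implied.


cube([3549, 3863, 92]);


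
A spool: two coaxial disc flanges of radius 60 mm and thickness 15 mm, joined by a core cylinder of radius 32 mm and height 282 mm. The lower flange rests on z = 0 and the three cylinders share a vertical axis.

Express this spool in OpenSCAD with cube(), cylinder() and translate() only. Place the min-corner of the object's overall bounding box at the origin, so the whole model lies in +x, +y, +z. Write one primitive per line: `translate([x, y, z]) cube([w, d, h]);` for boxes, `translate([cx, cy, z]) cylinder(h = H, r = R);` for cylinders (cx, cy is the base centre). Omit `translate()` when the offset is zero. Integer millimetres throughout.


translate([60, 60, 0]) cylinder(h = 15, r = 60);
translate([60, 60, 15]) cylinder(h = 282, r = 32);
translate([60, 60, 297]) cylinder(h = 15, r = 60);


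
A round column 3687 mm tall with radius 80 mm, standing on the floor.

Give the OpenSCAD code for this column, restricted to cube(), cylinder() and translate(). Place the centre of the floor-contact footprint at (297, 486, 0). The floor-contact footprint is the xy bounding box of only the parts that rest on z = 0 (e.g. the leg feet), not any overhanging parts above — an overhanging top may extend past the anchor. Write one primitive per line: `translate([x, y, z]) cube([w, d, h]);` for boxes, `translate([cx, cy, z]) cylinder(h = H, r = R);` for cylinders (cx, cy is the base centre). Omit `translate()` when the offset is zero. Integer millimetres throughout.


translate([297, 486, 0]) cylinder(h = 3687, r = 80);


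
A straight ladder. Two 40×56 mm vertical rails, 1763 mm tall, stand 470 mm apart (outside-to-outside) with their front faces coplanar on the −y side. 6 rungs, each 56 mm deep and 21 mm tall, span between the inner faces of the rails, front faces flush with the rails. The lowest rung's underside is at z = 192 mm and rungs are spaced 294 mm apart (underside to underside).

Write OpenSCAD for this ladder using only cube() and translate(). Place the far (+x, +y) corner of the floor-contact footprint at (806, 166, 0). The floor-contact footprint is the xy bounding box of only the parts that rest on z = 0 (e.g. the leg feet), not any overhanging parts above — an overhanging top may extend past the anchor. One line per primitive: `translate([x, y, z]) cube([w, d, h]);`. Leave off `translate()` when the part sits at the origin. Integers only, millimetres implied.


// rung span = 470 - 2*40 = 390
// rung[k] z = 192 + k*294
translate([336, 110, 0]) cube([40, 56, 1763]);
translate([766, 110, 0]) cube([40, 56, 1763]);
translate([376, 110, 192]) cube([390, 56, 21]);
translate([376, 110, 486]) cube([390, 56, 21]);
translate([376, 110, 780]) cube([390, 56, 21]);
translate([376, 110, 1074]) cube([390, 56, 21]);
translate([376, 110, 1368]) cube([390, 56, 21]);
translate([376, 110, 1662]) cube([390, 56, 21]);


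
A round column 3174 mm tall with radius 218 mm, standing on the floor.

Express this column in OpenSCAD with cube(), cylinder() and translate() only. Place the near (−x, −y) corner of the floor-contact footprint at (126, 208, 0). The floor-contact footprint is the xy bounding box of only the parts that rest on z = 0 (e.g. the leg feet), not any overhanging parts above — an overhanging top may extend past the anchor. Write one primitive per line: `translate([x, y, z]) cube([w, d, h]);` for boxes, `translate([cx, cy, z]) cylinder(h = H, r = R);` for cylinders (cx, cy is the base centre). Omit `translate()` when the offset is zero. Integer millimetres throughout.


translate([344, 426, 0]) cylinder(h = 3174, r = 218);


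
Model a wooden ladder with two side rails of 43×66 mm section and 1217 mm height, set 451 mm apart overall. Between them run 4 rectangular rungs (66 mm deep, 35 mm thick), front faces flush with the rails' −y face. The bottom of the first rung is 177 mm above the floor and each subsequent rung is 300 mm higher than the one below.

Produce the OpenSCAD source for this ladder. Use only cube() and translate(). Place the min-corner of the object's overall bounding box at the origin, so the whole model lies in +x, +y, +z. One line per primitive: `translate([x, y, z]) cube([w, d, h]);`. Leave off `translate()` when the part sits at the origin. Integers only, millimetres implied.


// rung span = 451 - 2*43 = 365
// rung[k] z = 177 + k*300
cube([43, 66, 1217]);
translate([408, 0, 0]) cube([43, 66, 1217]);
translate([43, 0, 177]) cube([365, 66, 35]);
translate([43, 0, 477]) cube([365, 66, 35]);
translate([43, 0, 777]) cube([365, 66, 35]);
translate([43, 0, 1077]) cube([365, 66, 35]);


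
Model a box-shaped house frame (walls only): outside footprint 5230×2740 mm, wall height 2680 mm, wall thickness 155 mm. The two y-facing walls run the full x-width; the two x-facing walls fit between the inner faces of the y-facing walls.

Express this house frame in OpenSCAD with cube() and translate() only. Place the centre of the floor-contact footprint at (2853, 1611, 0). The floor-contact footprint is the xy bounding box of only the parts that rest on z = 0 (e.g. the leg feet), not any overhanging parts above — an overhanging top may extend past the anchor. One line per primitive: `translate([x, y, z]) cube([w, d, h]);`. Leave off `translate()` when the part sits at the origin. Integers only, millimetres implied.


translate([238, 241, 0]) cube([5230, 155, 2680]);
translate([238, 2826, 0]) cube([5230, 155, 2680]);
translate([238, 396, 0]) cube([155, 2430, 2680]);
translate([5313, 396, 0]) cube([155, 2430, 2680]);


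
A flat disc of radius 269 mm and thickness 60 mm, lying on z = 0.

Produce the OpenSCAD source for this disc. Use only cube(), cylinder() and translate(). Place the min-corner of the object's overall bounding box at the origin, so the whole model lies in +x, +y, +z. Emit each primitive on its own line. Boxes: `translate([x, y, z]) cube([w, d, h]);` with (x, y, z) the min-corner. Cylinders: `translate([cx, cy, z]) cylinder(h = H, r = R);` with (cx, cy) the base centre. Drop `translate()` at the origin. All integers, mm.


translate([269, 269, 0]) cylinder(h = 60, r = 269);


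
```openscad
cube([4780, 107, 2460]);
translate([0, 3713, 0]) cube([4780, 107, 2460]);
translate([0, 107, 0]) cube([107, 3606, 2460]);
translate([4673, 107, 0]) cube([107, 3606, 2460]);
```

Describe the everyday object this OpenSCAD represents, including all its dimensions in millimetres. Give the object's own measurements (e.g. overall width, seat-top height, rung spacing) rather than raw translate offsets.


The wall frame of a small rectangular building: four walls, each 2460 mm tall and 107 mm thick, enclosing a footprint 4780 mm (x) by 3820 mm (y) outside-to-outside, with no floor or roof. The front and back walls (the −y and +y sides) span the full width; the two side walls fit between them.


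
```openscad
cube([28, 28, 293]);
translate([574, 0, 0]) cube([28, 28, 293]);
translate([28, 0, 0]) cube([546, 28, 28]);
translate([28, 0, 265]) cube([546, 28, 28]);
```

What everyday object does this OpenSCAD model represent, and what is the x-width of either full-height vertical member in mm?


A picture frame. The border width is 28 mm.

Four thin pieces enclosing a rectangular opening — a picture frame. The two full-height stiles are 293 mm tall; the top rail sits at z = 265 and is 28 mm tall, so the border above the opening is 293 − 265 = 28 mm, matching the stile x-width.


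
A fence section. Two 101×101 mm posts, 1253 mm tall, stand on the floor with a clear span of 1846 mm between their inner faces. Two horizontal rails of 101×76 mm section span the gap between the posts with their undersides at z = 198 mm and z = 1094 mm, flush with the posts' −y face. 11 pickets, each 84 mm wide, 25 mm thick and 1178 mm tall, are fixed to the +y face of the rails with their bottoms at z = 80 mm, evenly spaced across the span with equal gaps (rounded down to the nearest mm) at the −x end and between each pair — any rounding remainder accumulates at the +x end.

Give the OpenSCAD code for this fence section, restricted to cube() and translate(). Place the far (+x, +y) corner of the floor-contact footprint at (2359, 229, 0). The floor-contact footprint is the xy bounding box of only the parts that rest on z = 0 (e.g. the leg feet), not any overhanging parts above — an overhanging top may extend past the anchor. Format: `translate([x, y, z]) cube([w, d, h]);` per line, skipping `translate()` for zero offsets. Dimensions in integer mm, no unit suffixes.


translate([311, 128, 0]) cube([101, 101, 1253]);
translate([2258, 128, 0]) cube([101, 101, 1253]);
translate([412, 128, 198]) cube([1846, 101, 76]);
translate([412, 128, 1094]) cube([1846, 101, 76]);
translate([488, 229, 80]) cube([84, 25, 1178]);
translate([648, 229, 80]) cube([84, 25, 1178]);
translate([808, 229, 80]) cube([84, 25, 1178]);
translate([968, 229, 80]) cube([84, 25, 1178]);
translate([1128, 229, 80]) cube([84, 25, 1178]);
translate([1288, 229, 80]) cube([84, 25, 1178]);
translate([1448, 229, 80]) cube([84, 25, 1178]);
translate([1608, 229, 80]) cube([84, 25, 1178]);
translate([1768, 229, 80]) cube([84, 25, 1178]);
translate([1928, 229, 80]) cube([84, 25, 1178]);
translate([2088, 229, 80]) cube([84, 25, 1178]);


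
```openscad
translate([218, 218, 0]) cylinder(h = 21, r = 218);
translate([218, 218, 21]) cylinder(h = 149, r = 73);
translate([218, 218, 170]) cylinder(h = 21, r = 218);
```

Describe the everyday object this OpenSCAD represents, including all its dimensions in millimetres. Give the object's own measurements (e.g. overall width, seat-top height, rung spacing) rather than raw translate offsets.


A spool: two coaxial disc flanges of radius 218 mm and thickness 21 mm, joined by a core cylinder of radius 73 mm and height 149 mm. The lower flange rests on z = 0 and the three cylinders share a vertical axis.


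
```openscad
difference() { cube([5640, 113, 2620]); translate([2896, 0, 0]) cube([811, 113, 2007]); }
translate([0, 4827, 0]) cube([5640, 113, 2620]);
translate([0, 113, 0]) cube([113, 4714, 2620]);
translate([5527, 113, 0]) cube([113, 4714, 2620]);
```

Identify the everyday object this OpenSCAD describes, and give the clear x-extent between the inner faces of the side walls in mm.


A single room. The interior width is 5414 mm.

Four walls enclosing a rectangle with a door in the front wall — a room. Outside width 5640 minus two 113 mm walls gives 5414 mm.


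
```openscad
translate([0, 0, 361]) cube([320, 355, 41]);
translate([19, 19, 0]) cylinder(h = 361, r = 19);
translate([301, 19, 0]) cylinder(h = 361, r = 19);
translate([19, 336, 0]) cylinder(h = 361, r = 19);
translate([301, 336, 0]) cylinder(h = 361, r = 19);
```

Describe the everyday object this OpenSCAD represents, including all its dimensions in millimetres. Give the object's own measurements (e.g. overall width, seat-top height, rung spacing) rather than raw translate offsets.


A four-legged stool. The seat is a 320×355×41 mm slab whose top surface is at z = 402 mm; four round legs, each 38 mm in diameter, run from the floor (z = 0) to the underside of the seat, each leg's axis is inset half a diameter from the nearest pair of seat edges (so the leg's bounding box is flush with the corner).


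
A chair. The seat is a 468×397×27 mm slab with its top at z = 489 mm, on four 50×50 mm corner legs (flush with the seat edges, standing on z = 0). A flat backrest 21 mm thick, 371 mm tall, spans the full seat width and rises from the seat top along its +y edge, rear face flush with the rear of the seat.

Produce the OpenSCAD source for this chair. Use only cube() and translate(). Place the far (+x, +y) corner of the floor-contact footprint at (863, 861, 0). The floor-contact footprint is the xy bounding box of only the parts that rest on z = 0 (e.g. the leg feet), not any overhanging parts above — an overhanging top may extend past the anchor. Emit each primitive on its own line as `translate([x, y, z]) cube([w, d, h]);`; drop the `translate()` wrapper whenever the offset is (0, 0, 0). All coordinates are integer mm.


// leg_h = 489 - 27 = 462
translate([395, 464, 462]) cube([468, 397, 27]);
translate([395, 464, 0]) cube([50, 50, 462]);
translate([813, 464, 0]) cube([50, 50, 462]);
translate([395, 811, 0]) cube([50, 50, 462]);
translate([813, 811, 0]) cube([50, 50, 462]);
translate([395, 840, 489]) cube([468, 21, 371]);


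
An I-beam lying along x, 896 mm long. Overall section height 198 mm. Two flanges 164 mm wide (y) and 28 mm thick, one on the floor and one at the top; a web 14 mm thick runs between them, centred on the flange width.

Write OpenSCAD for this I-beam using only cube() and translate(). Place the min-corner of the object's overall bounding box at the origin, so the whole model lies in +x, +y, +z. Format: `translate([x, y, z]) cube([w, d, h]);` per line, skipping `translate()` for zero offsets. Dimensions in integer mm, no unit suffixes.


cube([896, 164, 28]);
translate([0, 75, 28]) cube([896, 14, 142]);
translate([0, 0, 170]) cube([896, 164, 28]);


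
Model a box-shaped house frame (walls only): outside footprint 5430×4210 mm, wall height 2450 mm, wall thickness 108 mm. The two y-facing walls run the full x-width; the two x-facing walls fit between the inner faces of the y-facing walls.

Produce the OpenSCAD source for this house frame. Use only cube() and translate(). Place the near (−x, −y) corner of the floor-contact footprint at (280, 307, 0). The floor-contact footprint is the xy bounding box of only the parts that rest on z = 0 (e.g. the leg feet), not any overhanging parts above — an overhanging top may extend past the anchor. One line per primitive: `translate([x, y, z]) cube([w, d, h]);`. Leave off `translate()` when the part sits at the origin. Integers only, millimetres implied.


translate([280, 307, 0]) cube([5430, 108, 2450]);
translate([280, 4409, 0]) cube([5430, 108, 2450]);
translate([280, 415, 0]) cube([108, 3994, 2450]);
translate([5602, 415, 0]) cube([108, 3994, 2450]);


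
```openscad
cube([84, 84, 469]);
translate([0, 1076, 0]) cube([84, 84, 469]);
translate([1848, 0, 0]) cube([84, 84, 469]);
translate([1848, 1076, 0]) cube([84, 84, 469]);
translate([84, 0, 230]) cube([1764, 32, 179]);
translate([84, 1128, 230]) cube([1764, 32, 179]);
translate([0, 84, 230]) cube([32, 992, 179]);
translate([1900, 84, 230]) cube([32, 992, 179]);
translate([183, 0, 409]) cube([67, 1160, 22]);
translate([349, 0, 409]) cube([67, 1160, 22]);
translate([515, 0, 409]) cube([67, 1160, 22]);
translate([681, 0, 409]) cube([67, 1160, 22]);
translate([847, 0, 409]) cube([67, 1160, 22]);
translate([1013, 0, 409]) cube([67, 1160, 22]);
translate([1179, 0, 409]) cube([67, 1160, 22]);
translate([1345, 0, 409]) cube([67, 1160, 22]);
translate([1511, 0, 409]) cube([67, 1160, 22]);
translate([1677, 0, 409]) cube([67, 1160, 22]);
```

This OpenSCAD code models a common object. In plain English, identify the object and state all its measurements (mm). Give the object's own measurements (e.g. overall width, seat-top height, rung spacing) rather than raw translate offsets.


A bed frame 1932 mm long (x) by 1160 mm wide (y). Four 84×84 mm corner posts, 469 mm tall, at the corners of the footprint. Four rails of 32 mm thickness and 179 mm height run between adjacent posts with their undersides at z = 230 mm, their outer faces flush with the outside of the frame (the two x-running rails run between the posts' inner faces; the two y-running rails run between the posts' inner faces). 10 slats, each 67 mm wide (x) and 22 mm thick, lie across the top of the two x-running rails, running the full 1160 mm width of the frame in y; along x they sit between the end posts with a 99 mm gap after the −x posts and between neighbouring slats, leaving 104 mm before the +x posts.


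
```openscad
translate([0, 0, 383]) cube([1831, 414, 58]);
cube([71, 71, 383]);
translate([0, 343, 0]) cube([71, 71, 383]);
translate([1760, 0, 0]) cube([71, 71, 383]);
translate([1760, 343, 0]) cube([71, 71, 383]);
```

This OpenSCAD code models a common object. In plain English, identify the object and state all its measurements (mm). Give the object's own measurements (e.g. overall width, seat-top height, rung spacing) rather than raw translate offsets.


A long wooden bench with a 1831 mm (x) × 414 mm (y) seat, 58 mm thick, its top surface 441 mm above the floor. Four 71 mm square legs at the seat corners, flush with the edges, run from z = 0 to the seat underside.


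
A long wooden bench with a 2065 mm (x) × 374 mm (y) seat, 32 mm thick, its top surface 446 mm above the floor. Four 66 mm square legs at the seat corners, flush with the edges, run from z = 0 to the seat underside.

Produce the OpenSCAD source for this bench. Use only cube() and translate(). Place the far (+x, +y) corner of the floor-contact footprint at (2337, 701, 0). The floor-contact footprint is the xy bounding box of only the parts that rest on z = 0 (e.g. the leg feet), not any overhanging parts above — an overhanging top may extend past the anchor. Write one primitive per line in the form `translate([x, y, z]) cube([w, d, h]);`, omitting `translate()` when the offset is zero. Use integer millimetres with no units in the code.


translate([272, 327, 414]) cube([2065, 374, 32]);
translate([272, 327, 0]) cube([66, 66, 414]);
translate([272, 635, 0]) cube([66, 66, 414]);
translate([2271, 327, 0]) cube([66, 66, 414]);
translate([2271, 635, 0]) cube([66, 66, 414]);


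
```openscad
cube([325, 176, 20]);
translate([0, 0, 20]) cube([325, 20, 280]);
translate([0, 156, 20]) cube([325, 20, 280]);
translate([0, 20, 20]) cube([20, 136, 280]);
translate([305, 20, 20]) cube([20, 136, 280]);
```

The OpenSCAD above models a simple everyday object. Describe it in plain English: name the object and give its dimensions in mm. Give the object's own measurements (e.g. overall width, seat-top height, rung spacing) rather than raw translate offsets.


An open-topped rectangular box: outside dimensions 325×176×300 mm, with a uniform wall and base thickness of 20 mm. The base is a full 325×176 slab on the floor; four walls sit on top of the base. The front and back walls (the −y and +y sides) span the full width; the two side walls fit between them.


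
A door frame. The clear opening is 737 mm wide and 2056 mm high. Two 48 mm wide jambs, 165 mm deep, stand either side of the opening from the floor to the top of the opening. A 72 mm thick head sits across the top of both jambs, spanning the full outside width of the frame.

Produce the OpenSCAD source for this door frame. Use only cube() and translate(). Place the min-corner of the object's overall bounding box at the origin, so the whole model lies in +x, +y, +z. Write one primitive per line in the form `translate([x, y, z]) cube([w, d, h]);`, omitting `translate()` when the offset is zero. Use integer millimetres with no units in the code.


cube([48, 165, 2056]);
translate([785, 0, 0]) cube([48, 165, 2056]);
translate([0, 0, 2056]) cube([833, 165, 72]);


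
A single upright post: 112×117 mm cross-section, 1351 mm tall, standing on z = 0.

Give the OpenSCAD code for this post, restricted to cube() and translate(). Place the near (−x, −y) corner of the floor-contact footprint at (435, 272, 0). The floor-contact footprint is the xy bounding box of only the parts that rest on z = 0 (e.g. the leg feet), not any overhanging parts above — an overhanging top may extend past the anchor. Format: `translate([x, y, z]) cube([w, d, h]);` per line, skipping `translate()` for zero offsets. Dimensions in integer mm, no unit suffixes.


translate([435, 272, 0]) cube([112, 117, 1351]);


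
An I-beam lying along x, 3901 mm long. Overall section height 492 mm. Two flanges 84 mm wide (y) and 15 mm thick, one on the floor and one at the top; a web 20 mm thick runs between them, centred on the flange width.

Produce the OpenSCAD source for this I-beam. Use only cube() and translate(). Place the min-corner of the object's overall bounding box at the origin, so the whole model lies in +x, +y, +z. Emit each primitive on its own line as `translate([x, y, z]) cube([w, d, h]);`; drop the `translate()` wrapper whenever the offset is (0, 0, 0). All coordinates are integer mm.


cube([3901, 84, 15]);
translate([0, 32, 15]) cube([3901, 20, 462]);
translate([0, 0, 477]) cube([3901, 84, 15]);


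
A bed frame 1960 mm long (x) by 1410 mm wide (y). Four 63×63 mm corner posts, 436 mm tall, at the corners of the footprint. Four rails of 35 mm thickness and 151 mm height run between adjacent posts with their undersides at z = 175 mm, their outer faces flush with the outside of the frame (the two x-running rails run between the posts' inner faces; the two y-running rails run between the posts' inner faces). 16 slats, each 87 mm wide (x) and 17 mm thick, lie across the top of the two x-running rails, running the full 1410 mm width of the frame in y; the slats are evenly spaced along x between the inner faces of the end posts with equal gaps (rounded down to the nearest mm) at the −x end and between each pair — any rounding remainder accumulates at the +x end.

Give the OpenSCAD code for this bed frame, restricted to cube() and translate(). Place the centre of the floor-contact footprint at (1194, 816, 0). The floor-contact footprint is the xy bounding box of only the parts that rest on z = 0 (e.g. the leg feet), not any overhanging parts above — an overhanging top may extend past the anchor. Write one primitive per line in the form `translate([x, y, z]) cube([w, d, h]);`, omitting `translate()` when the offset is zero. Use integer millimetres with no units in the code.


// slat z = rail_z + rail_h = 175 + 151 = 326
// slat gap = ⌊(1834 − 16·87) / 17⌋ = 26
translate([214, 111, 0]) cube([63, 63, 436]);
translate([214, 1458, 0]) cube([63, 63, 436]);
translate([2111, 111, 0]) cube([63, 63, 436]);
translate([2111, 1458, 0]) cube([63, 63, 436]);
translate([277, 111, 175]) cube([1834, 35, 151]);
translate([277, 1486, 175]) cube([1834, 35, 151]);
translate([214, 174, 175]) cube([35, 1284, 151]);
translate([2139, 174, 175]) cube([35, 1284, 151]);
translate([303, 111, 326]) cube([87, 1410, 17]);
translate([416, 111, 326]) cube([87, 1410, 17]);
translate([529, 111, 326]) cube([87, 1410, 17]);
translate([642, 111, 326]) cube([87, 1410, 17]);
translate([755, 111, 326]) cube([87, 1410, 17]);
translate([868, 111, 326]) cube([87, 1410, 17]);
translate([981, 111, 326]) cube([87, 1410, 17]);
translate([1094, 111, 326]) cube([87, 1410, 17]);
translate([1207, 111, 326]) cube([87, 1410, 17]);
translate([1320, 111, 326]) cube([87, 1410, 17]);
translate([1433, 111, 326]) cube([87, 1410, 17]);
translate([1546, 111, 326]) cube([87, 1410, 17]);
translate([1659, 111, 326]) cube([87, 1410, 17]);
translate([1772, 111, 326]) cube([87, 1410, 17]);
translate([1885, 111, 326]) cube([87, 1410, 17]);
translate([1998, 111, 326]) cube([87, 1410, 17]);
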